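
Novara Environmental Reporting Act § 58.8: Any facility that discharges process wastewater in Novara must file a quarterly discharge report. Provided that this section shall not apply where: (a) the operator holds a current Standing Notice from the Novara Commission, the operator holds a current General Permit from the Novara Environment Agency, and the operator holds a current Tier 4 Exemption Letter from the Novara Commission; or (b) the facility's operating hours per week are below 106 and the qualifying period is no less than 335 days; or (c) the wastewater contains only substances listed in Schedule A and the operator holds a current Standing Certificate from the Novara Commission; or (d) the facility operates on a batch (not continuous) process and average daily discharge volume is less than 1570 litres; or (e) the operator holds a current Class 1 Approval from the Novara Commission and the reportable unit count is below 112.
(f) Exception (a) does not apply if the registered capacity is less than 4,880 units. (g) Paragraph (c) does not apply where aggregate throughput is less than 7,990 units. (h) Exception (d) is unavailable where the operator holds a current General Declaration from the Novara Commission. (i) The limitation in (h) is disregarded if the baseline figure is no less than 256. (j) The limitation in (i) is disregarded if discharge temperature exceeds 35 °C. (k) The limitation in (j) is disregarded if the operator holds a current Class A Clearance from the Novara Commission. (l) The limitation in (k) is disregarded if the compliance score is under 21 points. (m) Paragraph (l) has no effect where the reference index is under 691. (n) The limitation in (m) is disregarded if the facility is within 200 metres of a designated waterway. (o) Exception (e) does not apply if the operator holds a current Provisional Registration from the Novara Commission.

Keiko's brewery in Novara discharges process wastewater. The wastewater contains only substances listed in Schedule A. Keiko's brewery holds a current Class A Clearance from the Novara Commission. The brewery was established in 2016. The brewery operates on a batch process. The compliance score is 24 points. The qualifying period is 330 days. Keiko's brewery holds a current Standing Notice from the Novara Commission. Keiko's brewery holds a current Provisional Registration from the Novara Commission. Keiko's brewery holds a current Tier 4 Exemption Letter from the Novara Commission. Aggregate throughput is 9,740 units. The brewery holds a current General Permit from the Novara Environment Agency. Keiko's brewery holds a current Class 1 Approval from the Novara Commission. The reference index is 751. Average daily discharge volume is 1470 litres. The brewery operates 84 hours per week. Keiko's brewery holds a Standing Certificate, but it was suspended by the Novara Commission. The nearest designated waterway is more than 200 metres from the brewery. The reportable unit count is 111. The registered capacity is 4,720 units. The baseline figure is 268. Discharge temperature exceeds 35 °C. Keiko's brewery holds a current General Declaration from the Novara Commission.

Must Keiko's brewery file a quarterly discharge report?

Exception (a): a current Standing Notice is held; a current General Permit is held; a current Tier 4 Exemption Letter is held — every condition holds. But: (f) is engaged — the registered capacity is 4,720 units, less than the 4,880 units limit. Exception (a) does not apply.
Exception (b) requires that the qualifying period is no less than 335 days; but the qualifying period is 330 days, short of 335 days, so (b) is unavailable.
Exception (c) fails — there is no Standing Certificate in force.
Exception (d)'s conditions are all satisfied: the facility operates on a batch process; average daily discharge volume is 1470 litres, less than the 1570 litres limit. Under paragraphs (h)–(n): (h) operates (a current General Declaration is held), but yields to (i): (i) operates — the baseline figure is 268, meeting the 256 threshold. (j) would limit (i) — discharge temperature exceeds 35 °C — but (k) sets (j) aside: (k) operates against (j): a current Class A Clearance is held. (l) is not engaged (the compliance score is 24 points, not under 21 points), so (k) stands. Exception (d) stands.
Exception (e) is satisfied on its face — a current Class 1 Approval is held; the reportable unit count is 111, below the 112 limit. However, paragraph (o) must be considered: (o) is triggered — a current Provisional Registration is held. (e) is therefore removed.

No — exception (d) applies; Keiko's brewery is not required to file a quarterly discharge report.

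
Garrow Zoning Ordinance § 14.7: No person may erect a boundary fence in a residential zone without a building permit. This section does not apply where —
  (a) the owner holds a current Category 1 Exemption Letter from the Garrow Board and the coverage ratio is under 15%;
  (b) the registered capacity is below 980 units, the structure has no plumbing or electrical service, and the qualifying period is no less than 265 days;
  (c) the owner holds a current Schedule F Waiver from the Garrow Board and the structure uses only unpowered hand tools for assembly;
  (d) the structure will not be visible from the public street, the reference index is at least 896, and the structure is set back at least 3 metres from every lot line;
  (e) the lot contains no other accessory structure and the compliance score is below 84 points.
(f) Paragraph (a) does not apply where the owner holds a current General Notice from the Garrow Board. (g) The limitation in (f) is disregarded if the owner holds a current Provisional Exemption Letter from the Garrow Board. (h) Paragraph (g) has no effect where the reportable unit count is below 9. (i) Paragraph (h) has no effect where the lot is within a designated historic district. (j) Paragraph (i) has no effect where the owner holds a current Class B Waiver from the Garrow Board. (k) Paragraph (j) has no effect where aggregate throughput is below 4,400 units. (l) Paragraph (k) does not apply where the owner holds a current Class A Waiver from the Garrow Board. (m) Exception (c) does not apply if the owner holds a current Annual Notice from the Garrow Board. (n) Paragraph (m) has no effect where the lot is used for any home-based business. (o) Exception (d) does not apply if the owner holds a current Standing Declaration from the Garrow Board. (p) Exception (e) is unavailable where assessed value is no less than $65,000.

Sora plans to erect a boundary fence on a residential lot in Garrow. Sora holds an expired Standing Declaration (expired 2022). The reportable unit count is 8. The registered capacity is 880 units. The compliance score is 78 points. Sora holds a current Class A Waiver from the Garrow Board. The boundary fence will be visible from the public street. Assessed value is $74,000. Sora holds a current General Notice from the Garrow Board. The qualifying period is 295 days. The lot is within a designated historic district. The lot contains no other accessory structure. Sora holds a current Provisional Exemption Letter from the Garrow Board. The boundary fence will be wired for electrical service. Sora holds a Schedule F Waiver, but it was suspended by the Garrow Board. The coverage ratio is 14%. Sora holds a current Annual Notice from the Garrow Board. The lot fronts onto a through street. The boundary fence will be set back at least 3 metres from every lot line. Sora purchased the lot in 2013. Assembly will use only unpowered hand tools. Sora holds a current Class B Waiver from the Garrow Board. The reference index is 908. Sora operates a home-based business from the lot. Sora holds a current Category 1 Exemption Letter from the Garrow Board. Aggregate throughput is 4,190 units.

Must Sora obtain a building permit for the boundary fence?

Yes — Sora must obtain a building permit.

Exception (a): a current Category 1 Exemption Letter is held; the coverage ratio is 14%, under the 15% limit — every condition holds. But: (f) is engaged — a current General Notice is held. (g) applies (a current Provisional Exemption Letter is held), but is set aside by (h): (h) operates against (g): the reportable unit count is 8, below the 9 limit. (i) is engaged (the lot is in a historic district), but yields to (j): (j) operates against (i): a current Class B Waiver is held. (k) would limit (j) — aggregate throughput is 4,190 units, below the 4,400 units limit — but (l) sets (k) aside: (l) operates against (k): a current Class A Waiver is held. Exception (a) does not apply.
Exception (b) fails — electrical service is planned.
Exception (c) requires that the owner holds a current Schedule F Waiver from the Garrow Board; but the Schedule F Waiver is not current, so (c) is unavailable.
Exception (d) fails — the structure will be visible from the street.
Exception (e) is satisfied on its face — the lot has no other accessory structure; the compliance score is 78 points, below the 84 points limit. But applying paragraph (p): (p) operates against (e): assessed value is $74,000, meeting the $65,000 threshold. So (e) is unavailable.
No exception displaces § 14.7.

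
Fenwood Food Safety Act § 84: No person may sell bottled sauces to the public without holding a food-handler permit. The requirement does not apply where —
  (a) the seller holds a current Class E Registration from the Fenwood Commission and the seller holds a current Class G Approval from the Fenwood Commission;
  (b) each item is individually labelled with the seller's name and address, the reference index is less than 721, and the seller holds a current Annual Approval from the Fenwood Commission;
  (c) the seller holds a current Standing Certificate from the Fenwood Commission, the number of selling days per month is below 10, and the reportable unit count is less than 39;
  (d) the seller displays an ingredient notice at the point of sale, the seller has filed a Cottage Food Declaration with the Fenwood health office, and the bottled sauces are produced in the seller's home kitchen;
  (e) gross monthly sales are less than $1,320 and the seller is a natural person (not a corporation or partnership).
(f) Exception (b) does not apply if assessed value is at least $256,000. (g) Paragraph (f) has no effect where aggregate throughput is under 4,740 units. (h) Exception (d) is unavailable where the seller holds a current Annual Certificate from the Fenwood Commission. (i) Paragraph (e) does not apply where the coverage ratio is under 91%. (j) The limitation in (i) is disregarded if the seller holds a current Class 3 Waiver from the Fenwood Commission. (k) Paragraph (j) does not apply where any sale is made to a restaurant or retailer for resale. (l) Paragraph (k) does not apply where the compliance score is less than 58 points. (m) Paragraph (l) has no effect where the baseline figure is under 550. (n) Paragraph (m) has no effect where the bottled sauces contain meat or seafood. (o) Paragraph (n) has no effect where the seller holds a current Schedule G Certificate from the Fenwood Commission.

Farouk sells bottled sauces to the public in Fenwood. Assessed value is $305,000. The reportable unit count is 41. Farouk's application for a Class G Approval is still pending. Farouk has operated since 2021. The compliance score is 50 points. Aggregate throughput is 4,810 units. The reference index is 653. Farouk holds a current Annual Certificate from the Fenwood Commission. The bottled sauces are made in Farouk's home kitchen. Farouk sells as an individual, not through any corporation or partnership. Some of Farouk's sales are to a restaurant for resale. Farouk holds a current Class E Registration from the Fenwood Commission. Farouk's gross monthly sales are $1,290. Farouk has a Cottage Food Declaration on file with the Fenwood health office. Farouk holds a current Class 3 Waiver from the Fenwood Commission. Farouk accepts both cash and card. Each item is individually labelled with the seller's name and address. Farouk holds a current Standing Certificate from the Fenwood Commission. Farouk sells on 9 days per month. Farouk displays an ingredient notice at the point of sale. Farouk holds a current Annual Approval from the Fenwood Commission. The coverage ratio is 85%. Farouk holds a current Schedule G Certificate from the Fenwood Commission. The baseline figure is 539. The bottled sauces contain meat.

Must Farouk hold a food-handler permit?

Exception (a) fails — the Class G Approval is not current.
All of (b)'s requirements are met (items are individually labelled; the reference index is 653, less than the 721 limit; a current Annual Approval is held). But: (f) applies — assessed value is $305,000, meeting the $256,000 threshold. (g) does not operate here (aggregate throughput is 4,810 units, not under 4,740 units), so (f) stands. (b) is therefore removed.
Exception (c) does not apply: the reportable unit count is 41, not less than 39.
All of (d)'s requirements are met (an ingredient notice is displayed; a Cottage Food Declaration is on file; the bottled sauces are home-kitchen produced). However, paragraph (h) must be considered: (h) operates — a current Annual Certificate is held. So (d) is unavailable.
Exception (e)'s conditions are all satisfied: gross monthly sales are $1,290, less than the $1,320 limit; the seller is a natural person. However, paragraphs (i)–(o) must be considered: (i) is engaged — the coverage ratio is 85%, under the 91% limit. (j) is engaged (a current Class 3 Waiver is held), but yields to (k): (k) operates against (j): some sales are to a restaurant for resale. (l) would limit (k) — the compliance score is 50 points, less than the 58 points limit — but (m) sets (l) aside: (m) is engaged — the baseline figure is 539, under the 550 limit. (n) would limit (m) — the bottled sauces contain meat — but (o) sets (n) aside: (o) is triggered — a current Schedule G Certificate is held. (e) is therefore removed.
No exception applies. The general rule governs.

Yes — Farouk must hold a food-handler permit.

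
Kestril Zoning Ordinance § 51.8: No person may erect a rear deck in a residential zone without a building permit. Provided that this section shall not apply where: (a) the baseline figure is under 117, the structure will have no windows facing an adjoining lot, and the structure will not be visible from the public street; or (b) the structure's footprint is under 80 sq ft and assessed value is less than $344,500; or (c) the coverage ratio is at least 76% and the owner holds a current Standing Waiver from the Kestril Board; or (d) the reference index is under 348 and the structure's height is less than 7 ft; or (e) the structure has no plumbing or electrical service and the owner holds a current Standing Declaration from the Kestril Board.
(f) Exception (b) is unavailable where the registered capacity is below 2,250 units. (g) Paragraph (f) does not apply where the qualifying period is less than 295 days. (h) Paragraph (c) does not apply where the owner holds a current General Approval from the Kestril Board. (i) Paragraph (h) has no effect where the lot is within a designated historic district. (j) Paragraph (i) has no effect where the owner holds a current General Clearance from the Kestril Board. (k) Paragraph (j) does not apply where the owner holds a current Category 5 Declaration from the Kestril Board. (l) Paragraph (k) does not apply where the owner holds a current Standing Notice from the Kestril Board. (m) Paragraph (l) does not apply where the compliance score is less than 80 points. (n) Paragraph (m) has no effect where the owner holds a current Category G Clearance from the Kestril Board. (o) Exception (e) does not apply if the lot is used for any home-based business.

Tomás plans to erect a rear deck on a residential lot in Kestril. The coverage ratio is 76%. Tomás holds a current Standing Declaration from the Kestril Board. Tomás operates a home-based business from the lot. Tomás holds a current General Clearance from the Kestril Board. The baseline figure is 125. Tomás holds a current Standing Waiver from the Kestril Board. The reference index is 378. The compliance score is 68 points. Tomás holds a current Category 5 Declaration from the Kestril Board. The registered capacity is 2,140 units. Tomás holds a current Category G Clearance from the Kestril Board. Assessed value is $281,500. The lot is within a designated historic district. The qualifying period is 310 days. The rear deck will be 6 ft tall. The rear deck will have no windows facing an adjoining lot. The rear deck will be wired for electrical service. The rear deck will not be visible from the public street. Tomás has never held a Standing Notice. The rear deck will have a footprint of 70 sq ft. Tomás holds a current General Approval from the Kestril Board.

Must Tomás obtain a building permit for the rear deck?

No — exception (c) applies; Tomás does not need a building permit.

Exception (a) does not apply: the baseline figure is 125, not under 117.
Exception (b): the structure's footprint is 70 sq ft, under the 80 sq ft limit; assessed value is $281,500, less than the $344,500 limit — every condition holds. But: (f) operates against (b): the registered capacity is 2,140 units, below the 2,250 units limit. (g) is not engaged (the qualifying period is 310 days, not less than 295 days), so (f) stands. So (b) is unavailable.
Exception (c) is satisfied on its face — the coverage ratio is 76%, meeting the 76% threshold; a current Standing Waiver is held. Applying paragraphs (h)–(n): (h) operates (a current General Approval is held), but yields to (i): (i) operates against (h): the lot is in a historic district. (j) would limit (i) — a current General Clearance is held — but (k) sets (j) aside: (k) operates against (j): a current Category 5 Declaration is held. (l), which would lift (k), is not triggered — there is no Standing Notice in force. (c) remains available.
Exception (d) requires that the reference index is under 348; but the reference index is 378, not under 348, so (d) is unavailable.
Exception (e) requires that the structure has no plumbing or electrical service; but electrical service is planned, so (e) is unavailable.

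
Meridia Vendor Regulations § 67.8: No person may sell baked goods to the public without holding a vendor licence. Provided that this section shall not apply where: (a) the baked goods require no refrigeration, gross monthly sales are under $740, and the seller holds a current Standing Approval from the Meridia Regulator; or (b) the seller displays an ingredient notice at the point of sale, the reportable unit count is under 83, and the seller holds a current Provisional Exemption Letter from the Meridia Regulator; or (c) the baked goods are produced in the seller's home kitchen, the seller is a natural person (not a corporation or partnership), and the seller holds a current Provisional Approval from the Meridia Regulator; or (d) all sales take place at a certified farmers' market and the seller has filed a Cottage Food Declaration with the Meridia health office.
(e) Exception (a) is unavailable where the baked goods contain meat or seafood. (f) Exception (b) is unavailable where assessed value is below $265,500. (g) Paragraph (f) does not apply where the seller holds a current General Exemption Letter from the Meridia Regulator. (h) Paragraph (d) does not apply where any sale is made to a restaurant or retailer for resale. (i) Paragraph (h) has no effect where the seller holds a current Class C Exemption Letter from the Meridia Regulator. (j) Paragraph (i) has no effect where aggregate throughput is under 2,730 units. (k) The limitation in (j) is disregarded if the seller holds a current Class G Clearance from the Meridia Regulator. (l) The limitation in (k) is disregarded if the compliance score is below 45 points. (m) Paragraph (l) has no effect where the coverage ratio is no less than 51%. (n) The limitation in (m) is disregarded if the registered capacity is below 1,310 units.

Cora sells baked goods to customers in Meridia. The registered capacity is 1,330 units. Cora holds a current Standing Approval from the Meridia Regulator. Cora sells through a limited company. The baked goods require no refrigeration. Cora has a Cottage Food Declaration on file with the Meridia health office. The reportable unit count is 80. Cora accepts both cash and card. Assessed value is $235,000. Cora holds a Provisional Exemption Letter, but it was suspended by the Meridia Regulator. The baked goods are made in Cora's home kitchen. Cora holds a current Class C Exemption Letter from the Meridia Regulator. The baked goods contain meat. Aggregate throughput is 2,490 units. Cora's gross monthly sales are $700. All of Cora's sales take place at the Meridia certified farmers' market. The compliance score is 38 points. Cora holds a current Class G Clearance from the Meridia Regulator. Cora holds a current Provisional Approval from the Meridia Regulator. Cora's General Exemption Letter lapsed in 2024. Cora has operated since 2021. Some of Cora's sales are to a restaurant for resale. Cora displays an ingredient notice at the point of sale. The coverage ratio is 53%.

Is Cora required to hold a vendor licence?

No — exception (d) applies; Cora is not required to hold a vendor licence.

Exception (a): the baked goods are shelf-stable; gross monthly sales are $700, under the $740 limit; a current Standing Approval is held — every condition holds. However, paragraph (e) must be considered: (e) operates against (a): the baked goods contain meat. Exception (a) does not apply.
Exception (b) does not apply: no current Provisional Exemption Letter is held.
Exception (c) fails — the seller operates through a limited company.
Exception (d): all sales are at a certified farmers' market; a Cottage Food Declaration is on file — every condition holds. As to paragraphs (h)–(n): (h) applies (some sales are to a restaurant for resale), but is overridden by (i): (i) is triggered — a current Class C Exemption Letter is held. (j) would limit (i) — aggregate throughput is 2,490 units, under the 2,730 units limit — but (k) sets (j) aside: (k) operates — a current Class G Clearance is held. (l) is triggered (the compliance score is 38 points, below the 45 points limit), but is itself disapplied by (m): (m) operates against (l): the coverage ratio is 53%, meeting the 51% threshold. (n), which would lift (m), is inapplicable — the registered capacity is 1,330 units, not below 1,310 units. (d) remains available.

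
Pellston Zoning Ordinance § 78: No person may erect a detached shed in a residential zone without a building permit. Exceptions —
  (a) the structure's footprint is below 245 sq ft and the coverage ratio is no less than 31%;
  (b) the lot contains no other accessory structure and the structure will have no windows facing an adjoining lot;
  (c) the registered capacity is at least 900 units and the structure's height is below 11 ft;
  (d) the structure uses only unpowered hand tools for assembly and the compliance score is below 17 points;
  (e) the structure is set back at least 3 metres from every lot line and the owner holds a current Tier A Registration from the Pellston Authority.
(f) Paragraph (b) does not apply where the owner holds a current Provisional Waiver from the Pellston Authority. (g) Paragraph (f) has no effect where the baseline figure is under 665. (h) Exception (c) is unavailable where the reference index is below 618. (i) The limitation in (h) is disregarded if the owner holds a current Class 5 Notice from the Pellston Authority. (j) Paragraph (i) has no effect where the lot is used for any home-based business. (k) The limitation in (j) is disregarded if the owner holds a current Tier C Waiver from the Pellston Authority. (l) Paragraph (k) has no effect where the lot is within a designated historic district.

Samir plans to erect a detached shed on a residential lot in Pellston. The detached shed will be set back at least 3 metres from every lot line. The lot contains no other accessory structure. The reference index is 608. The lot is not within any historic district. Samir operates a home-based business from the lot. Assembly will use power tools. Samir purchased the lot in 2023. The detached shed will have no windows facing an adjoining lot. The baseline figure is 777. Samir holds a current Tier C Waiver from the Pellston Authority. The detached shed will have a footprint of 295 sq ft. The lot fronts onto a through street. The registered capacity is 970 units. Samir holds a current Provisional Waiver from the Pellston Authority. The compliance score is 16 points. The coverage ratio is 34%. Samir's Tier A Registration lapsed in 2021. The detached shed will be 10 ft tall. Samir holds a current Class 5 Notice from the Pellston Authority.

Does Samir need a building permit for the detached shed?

No — exception (c) applies; Samir does not need a building permit.

Exception (a) requires that the structure's footprint is below 245 sq ft; but the structure's footprint is 295 sq ft, not below 245 sq ft, so (a) is unavailable.
Exception (b): the lot has no other accessory structure; no windows face an adjoining lot — every condition holds. However, paragraphs (f)–(g) must be considered: (f) operates against (b): a current Provisional Waiver is held. (g) is not engaged (the baseline figure is 777, not under 665), so (f) stands. (b) is therefore removed.
Exception (c) is satisfied on its face — the registered capacity is 970 units, meeting the 900 units threshold; the structure's height is 10 ft, below the 11 ft limit. Considering the limiting provisions: (h) is engaged (the reference index is 608, below the 618 limit), but is displaced by (i): (i) operates against (h): a current Class 5 Notice is held. (j) is engaged (a home-based business operates on the lot), but yields to (k): (k) is triggered — a current Tier C Waiver is held. (l) is inapplicable (the lot is not in a historic district), so (k) stands. So (c) applies.
Exception (d) requires that the structure uses only unpowered hand tools for assembly; but assembly uses power tools, so (d) is unavailable.
Exception (e) does not apply: no current Tier A Registration is held.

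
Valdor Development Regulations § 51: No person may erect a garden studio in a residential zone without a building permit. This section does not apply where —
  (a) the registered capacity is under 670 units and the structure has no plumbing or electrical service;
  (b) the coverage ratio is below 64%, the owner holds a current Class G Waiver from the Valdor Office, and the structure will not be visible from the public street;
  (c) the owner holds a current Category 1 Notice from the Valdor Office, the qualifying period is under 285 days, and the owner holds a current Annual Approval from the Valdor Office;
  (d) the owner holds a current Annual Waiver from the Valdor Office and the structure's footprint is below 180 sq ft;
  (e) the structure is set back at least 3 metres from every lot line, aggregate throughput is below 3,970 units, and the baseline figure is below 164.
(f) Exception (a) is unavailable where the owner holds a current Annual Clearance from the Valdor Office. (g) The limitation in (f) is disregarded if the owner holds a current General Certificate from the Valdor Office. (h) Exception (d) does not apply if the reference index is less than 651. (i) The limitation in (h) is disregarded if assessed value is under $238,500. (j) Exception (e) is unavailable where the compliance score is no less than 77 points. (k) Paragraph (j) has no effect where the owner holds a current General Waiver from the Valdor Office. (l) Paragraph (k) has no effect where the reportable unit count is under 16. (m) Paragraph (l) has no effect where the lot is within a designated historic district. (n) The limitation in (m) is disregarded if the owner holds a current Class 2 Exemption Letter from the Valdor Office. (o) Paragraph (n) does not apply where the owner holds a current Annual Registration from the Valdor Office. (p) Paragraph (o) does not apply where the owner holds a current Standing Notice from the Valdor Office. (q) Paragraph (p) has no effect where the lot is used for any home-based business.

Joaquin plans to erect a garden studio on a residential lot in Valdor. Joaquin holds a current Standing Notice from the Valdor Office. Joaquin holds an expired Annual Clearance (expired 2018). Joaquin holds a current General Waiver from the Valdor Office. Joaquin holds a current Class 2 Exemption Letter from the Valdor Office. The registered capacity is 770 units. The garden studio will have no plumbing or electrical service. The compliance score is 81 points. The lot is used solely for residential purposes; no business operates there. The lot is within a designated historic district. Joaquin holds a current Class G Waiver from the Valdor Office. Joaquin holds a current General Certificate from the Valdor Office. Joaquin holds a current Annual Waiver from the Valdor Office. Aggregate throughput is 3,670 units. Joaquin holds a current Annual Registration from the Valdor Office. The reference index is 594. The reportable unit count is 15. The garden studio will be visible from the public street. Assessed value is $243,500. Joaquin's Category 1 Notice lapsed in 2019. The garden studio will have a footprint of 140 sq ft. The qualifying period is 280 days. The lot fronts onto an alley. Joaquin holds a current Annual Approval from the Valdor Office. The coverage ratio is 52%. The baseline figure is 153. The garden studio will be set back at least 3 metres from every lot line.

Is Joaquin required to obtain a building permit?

Exception (a) fails — the registered capacity is 770 units, not under 670 units.
Exception (b) requires that the structure will not be visible from the public street; but the structure will be visible from the street, so (b) is unavailable.
Exception (c) does not apply: the Category 1 Notice is not current.
All of (d)'s requirements are met (a current Annual Waiver is held; the structure's footprint is 140 sq ft, below the 180 sq ft limit). However, paragraphs (h)–(i) must be considered: (h) is engaged — the reference index is 594, less than the 651 limit. (i) is not triggered (assessed value is $243,500, not under $238,500), so (h) stands. Exception (d) does not apply.
Exception (e) is satisfied on its face — the setback is at least 3 m on every side; aggregate throughput is 3,670 units, below the 3,970 units limit; the baseline figure is 153, below the 164 limit. But: (j) operates — the compliance score is 81 points, meeting the 77 points threshold. (k) would limit (j) — a current General Waiver is held — but (l) sets (k) aside: (l) operates against (k): the reportable unit count is 15, under the 16 limit. (m) would limit (l) — the lot is in a historic district — but (n) sets (m) aside: (n) operates against (m): a current Class 2 Exemption Letter is held. (o) operates (a current Annual Registration is held), but is set aside by (p): (p) is triggered — a current Standing Notice is held. (q) is not engaged (the lot is solely residential), so (p) stands. (e) is therefore removed.
No exception applies. The general rule governs.

Yes — Joaquin must obtain a building permit.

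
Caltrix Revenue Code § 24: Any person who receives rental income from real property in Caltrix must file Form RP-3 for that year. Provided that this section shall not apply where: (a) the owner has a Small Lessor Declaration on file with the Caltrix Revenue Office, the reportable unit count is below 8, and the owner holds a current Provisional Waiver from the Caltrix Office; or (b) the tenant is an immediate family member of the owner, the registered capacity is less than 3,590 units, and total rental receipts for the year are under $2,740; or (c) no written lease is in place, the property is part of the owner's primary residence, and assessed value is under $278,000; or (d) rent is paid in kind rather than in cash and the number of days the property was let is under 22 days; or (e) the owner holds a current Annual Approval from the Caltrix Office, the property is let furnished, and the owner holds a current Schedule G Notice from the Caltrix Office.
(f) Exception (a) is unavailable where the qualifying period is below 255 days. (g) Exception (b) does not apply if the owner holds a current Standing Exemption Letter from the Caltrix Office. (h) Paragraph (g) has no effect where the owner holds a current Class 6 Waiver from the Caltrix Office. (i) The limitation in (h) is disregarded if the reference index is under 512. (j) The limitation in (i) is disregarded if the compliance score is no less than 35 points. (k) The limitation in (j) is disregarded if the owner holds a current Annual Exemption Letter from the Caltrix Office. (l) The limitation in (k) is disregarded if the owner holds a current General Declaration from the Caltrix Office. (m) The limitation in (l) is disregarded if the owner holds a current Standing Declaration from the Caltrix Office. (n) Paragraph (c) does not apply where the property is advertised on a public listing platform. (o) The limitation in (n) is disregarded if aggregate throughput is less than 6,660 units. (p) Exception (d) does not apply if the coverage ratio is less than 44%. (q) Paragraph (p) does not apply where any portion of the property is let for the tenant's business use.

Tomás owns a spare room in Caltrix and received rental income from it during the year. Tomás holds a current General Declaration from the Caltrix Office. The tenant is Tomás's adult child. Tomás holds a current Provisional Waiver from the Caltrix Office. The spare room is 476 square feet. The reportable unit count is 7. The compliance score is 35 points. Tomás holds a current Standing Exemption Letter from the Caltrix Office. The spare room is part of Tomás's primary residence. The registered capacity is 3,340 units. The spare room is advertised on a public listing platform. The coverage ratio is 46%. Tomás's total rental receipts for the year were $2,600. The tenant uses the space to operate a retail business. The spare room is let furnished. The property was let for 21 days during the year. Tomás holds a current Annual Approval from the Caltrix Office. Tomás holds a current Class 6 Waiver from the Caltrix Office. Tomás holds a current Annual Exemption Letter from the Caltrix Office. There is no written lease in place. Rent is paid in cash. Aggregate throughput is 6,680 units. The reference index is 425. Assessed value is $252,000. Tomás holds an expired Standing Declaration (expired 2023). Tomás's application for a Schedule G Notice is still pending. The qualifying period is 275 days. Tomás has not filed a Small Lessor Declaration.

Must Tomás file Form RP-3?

No — exception (b) applies; Tomás is not required to file Form RP-3.

Exception (a) does not apply: no Small Lessor Declaration is on file.
Exception (b) is satisfied on its face — the tenant is an immediate family member; the registered capacity is 3,340 units, less than the 3,590 units limit; total rental receipts for the year are $2,600, under the $2,740 limit. Applying paragraphs (g)–(m): (g) is engaged (a current Standing Exemption Letter is held), but is overridden by (h): (h) operates against (g): a current Class 6 Waiver is held. (i) is triggered (the reference index is 425, under the 512 limit), but is overridden by (j): (j) is engaged — the compliance score is 35 points, meeting the 35 points threshold. (k) would limit (j) — a current Annual Exemption Letter is held — but (l) sets (k) aside: (l) is engaged — a current General Declaration is held. (m), which would lift (l), does not operate here — there is no Standing Declaration in force. So (b) applies.
Exception (c): there is no written lease; the spare room is part of the primary residence; assessed value is $252,000, under the $278,000 limit — every condition holds. But applying paragraphs (n)–(o): (n) operates against (c): the property is publicly advertised. (o), which would lift (n), does not operate here — aggregate throughput is 6,680 units, not less than 6,660 units. So (c) is unavailable.
Exception (d) fails — rent is paid in cash.
Exception (e) requires that the owner holds a current Schedule G Notice from the Caltrix Office; but no current Schedule G Notice is held, so (e) is unavailable.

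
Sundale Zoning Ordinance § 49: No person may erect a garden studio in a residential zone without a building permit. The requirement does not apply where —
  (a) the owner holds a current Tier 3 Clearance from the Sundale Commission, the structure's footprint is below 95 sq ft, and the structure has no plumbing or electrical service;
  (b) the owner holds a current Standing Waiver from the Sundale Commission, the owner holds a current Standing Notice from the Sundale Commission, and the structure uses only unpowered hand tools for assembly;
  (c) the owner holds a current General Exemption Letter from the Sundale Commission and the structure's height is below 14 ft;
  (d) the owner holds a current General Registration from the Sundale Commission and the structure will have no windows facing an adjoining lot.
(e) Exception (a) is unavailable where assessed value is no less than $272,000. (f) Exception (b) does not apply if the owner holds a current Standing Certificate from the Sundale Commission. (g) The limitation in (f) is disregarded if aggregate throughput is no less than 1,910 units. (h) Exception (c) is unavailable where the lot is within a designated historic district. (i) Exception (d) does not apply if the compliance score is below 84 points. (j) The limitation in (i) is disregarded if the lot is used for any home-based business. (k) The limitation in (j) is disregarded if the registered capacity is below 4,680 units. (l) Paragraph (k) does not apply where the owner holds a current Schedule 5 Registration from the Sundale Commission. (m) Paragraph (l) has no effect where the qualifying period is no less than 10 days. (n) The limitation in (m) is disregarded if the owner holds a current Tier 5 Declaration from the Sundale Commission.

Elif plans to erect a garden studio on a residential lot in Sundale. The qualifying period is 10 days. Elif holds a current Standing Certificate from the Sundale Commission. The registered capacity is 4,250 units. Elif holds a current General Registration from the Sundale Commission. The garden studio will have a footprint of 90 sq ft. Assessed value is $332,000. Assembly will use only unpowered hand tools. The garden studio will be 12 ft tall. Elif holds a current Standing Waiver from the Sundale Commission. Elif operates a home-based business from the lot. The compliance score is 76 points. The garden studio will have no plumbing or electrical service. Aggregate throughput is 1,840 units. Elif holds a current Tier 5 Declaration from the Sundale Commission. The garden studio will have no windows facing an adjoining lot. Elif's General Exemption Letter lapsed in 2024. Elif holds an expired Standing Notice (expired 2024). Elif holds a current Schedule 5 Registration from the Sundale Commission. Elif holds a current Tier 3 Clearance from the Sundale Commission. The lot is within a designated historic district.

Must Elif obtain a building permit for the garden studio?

No — exception (d) applies; Elif does not need a building permit.

All of (a)'s requirements are met (a current Tier 3 Clearance is held; the structure's footprint is 90 sq ft, below the 95 sq ft limit; there is no plumbing or electrical service). However, paragraph (e) must be considered: (e) applies — assessed value is $332,000, meeting the $272,000 threshold. Exception (a) does not apply.
Exception (b) requires that the owner holds a current Standing Notice from the Sundale Commission; but the Standing Notice is not current, so (b) is unavailable.
Exception (c) fails — no current General Exemption Letter is held.
Exception (d)'s conditions are all satisfied: a current General Registration is held; no windows face an adjoining lot. Considering the limiting provisions: (i) would limit (d) — the compliance score is 76 points, below the 84 points limit — but (j) sets (i) aside: (j) is engaged — a home-based business operates on the lot. (k) is engaged (the registered capacity is 4,250 units, below the 4,680 units limit), but is set aside by (l): (l) is engaged — a current Schedule 5 Registration is held. (m) operates (the qualifying period is 10 days, meeting the 10 days threshold), but is displaced by (n): (n) is engaged — a current Tier 5 Declaration is held. (d) remains available.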